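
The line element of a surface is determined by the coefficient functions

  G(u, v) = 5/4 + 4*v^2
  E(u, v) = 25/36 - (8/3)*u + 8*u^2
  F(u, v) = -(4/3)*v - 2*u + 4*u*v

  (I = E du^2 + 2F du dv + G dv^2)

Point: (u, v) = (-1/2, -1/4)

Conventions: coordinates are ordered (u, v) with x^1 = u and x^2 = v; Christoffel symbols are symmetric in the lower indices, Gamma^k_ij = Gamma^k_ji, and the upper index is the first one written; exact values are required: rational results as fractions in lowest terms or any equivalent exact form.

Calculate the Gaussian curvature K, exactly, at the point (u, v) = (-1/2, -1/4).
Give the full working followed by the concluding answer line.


E = 145/36, F = 11/6, G = 3/2, EG - F^2 = 193/72 at the point
E_u = -32/3, E_v = 0, F_u = -3, F_v = -10/3, G_u = 0, G_v = -2
E_vv = 0, F_uv = 4, G_uu = 0
Brioschi: K = (det M1 - det M2) / (EG - F^2)^2 with the standard first/second-derivative matrices M1, M2.
M1 = [[-E_vv/2 + F_uv - G_uu/2, E_u/2, F_u - E_v/2], [F_v - G_u/2, E, F], [G_v/2, F, G]] = [[4, -16/3, -3], [-10/3, 145/36, 11/6], [-1, 11/6, 3/2]]; det M1 = 1/12
M2 = [[0, E_v/2, G_u/2], [E_v/2, E, F], [G_u/2, F, G]] = [[0, 0, 0], [0, 145/36, 11/6], [0, 11/6, 3/2]]; det M2 = 0
det M1 - det M2 = 1/12; K = 1/12 / (193/72)^2 = 432/37249

Answer: K = 432/37249


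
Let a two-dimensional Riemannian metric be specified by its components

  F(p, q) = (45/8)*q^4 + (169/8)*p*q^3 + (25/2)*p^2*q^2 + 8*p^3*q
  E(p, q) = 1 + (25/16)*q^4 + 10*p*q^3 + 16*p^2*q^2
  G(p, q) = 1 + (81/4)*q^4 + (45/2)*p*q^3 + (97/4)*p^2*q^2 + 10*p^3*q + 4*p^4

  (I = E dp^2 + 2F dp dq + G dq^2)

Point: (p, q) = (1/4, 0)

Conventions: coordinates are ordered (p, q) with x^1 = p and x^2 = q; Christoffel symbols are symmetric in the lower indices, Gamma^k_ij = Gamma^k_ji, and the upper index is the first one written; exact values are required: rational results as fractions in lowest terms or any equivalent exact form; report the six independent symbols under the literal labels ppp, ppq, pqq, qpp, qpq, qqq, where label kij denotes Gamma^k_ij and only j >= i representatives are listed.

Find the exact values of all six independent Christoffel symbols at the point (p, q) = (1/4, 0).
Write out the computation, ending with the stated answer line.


E = 1, F = 0, G = 65/64 at the point
E_p = 0, E_q = 0, F_p = 0, F_q = 1/8, G_p = 1/4, G_q = 5/32
EG - F^2 = 65/64;  g^inv = (64/65) * [[65/64, 0], [0, 1]]
first-kind symbols [ij,l] = (1/2)(d_i g_jl + d_j g_il - d_l g_ij): [pp,p] = E_p/2 = 0, [pp,q] = F_p - E_q/2 = 0, [pq,p] = E_q/2 = 0, [pq,q] = G_p/2 = 1/8, [qq,p] = F_q - G_p/2 = 0, [qq,q] = G_q/2 = 5/64
Gamma^p_ij = (G*[ij,p] - F*[ij,q])/(EG - F^2), Gamma^q_ij = (E*[ij,q] - F*[ij,p])/(EG - F^2)

Answer: Gamma_ppp = 0, Gamma_ppq = 0, Gamma_pqq = 0, Gamma_qpp = 0, Gamma_qpq = 8/65, Gamma_qqq = 1/13


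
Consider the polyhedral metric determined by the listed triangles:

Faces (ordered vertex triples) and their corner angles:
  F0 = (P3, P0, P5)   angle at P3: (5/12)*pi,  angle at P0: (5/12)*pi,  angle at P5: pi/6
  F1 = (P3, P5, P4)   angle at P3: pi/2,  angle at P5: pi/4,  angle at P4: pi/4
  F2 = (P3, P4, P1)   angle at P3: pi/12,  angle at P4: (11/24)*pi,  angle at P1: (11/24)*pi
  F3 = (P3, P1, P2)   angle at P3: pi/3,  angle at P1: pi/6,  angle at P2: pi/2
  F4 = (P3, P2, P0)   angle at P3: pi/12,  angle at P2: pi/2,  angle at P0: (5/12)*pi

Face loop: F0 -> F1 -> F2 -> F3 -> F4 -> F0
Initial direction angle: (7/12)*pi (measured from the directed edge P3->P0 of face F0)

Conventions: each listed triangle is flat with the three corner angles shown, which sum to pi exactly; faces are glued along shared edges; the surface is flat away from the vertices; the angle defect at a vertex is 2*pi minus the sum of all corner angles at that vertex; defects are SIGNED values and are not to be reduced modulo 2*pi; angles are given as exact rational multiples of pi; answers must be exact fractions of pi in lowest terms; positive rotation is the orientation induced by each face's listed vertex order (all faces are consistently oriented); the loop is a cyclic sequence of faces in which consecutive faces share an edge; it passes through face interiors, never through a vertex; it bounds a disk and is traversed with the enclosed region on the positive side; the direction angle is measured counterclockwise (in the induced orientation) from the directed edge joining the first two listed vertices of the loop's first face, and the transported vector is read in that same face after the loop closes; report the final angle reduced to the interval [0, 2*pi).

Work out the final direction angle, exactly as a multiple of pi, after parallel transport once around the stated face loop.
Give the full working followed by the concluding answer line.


enclosed vertex P3: corner angles sum to (17/12)*pi, defect = 2*pi - (17/12)*pi = (7/12)*pi
final direction = starting direction + enclosed defect total, reduced mod 2*pi (induced orientation)
final angle = (7/12)*pi + (7/12)*pi = (7/6)*pi (mod 2*pi)

Answer: final direction angle = (7/6)*pi


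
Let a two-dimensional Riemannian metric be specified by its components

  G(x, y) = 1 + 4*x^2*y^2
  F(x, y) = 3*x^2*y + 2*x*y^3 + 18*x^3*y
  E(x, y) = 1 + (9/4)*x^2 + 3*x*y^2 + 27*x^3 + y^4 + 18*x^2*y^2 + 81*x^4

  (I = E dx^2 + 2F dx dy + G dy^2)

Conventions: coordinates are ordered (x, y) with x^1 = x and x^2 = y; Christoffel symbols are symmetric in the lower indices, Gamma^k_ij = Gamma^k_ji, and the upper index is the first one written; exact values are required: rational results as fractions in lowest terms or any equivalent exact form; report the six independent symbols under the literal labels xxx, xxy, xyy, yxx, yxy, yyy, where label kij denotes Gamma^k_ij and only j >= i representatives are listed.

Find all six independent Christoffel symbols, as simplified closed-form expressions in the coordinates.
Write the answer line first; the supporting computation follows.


Answer: Gamma_xxx = (648*x^3 + 162*x^2 + 72*x*y^2 + 9*x + 6*y^2)/(324*x^4 + 108*x^3 + 88*x^2*y^2 + 9*x^2 + 12*x*y^2 + 4*y^4 + 4), Gamma_xxy = (72*x^2*y + 12*x*y + 8*y^3)/(324*x^4 + 108*x^3 + 88*x^2*y^2 + 9*x^2 + 12*x*y^2 + 4*y^4 + 4), Gamma_xyy = (72*x^3 + 12*x^2 + 8*x*y^2)/(324*x^4 + 108*x^3 + 88*x^2*y^2 + 9*x^2 + 12*x*y^2 + 4*y^4 + 4), Gamma_yxx = (144*x^2*y + 12*x*y)/(324*x^4 + 108*x^3 + 88*x^2*y^2 + 9*x^2 + 12*x*y^2 + 4*y^4 + 4), Gamma_yxy = 16*x*y^2/(324*x^4 + 108*x^3 + 88*x^2*y^2 + 9*x^2 + 12*x*y^2 + 4*y^4 + 4), Gamma_yyy = 16*x^2*y/(324*x^4 + 108*x^3 + 88*x^2*y^2 + 9*x^2 + 12*x*y^2 + 4*y^4 + 4)

E = 1 + (9/4)*x^2 + 3*x*y^2 + 27*x^3 + y^4 + 18*x^2*y^2 + 81*x^4; F = 3*x^2*y + 2*x*y^3 + 18*x^3*y; G = 1 + 4*x^2*y^2
Gamma^k_ij = (1/2) g^{kl} (d_i g_jl + d_j g_il - d_l g_ij), with g^inv = (1/(EG-F^2)) [[G, -F], [-F, E]]
first partials: E_x = (9/2)*x + 3*y^2 + 81*x^2 + 36*x*y^2 + 324*x^3, E_y = 6*x*y + 4*y^3 + 36*x^2*y, F_x = 6*x*y + 2*y^3 + 54*x^2*y, F_y = 3*x^2 + 6*x*y^2 + 18*x^3, G_x = 8*x*y^2, G_y = 8*x^2*y
D = EG - F^2 = 1 + (9/4)*x^2 + 3*x*y^2 + 27*x^3 + y^4 + 22*x^2*y^2 + 81*x^4
expanded: Gamma^x_xx = (G E_x - 2F F_x + F E_y)/(2D), Gamma^x_xy = (G E_y - F G_x)/(2D), Gamma^x_yy = (2G F_y - G G_x - F G_y)/(2D), Gamma^y_xx = (2E F_x - E E_y - F E_x)/(2D), Gamma^y_xy = (E G_x - F E_y)/(2D), Gamma^y_yy = (E G_y - 2F F_y + F G_x)/(2D); substitute and cancel common factors


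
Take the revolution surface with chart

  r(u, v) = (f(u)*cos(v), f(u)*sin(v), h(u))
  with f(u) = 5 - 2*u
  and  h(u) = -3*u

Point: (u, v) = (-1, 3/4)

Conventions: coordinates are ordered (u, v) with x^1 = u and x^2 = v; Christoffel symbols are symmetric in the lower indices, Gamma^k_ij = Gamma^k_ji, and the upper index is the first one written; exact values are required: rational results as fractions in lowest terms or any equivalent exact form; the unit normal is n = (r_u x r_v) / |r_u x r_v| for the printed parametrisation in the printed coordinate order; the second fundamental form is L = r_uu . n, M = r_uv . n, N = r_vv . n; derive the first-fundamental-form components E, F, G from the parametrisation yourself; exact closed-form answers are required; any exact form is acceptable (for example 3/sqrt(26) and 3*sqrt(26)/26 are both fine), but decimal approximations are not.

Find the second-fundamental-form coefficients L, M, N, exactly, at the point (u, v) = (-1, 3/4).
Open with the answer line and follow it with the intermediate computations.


Answer: L = 0, M = 0, N = -21*sqrt(13)/13

f = 7, f' = -2, f'' = 0, h' = -3, h'' = 0
E = 13, F = 0, G = 49; answer radicand W^2 = 13
unnormalised second-form numerators: l = 0, m = 0, n = -21; L = l/sqrt(13), and similarly M = m/sqrt(W^2), N = n/sqrt(W^2)


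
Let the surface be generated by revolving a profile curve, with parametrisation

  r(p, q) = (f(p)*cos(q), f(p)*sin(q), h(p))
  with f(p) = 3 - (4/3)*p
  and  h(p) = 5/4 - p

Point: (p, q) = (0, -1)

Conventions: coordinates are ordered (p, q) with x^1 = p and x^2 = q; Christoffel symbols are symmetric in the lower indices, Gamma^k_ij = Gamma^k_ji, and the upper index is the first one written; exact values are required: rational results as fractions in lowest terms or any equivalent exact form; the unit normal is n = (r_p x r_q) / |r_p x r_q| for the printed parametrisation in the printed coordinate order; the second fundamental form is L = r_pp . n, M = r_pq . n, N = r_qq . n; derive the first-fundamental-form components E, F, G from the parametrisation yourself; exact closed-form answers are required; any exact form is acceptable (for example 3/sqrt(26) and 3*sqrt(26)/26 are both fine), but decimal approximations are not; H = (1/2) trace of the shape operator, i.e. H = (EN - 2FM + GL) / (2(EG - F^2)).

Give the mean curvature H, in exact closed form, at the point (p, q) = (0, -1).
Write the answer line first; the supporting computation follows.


Answer: H = -1/10

f = 3, f' = -4/3, f'' = 0, h' = -1, h'' = 0
E = 25/9, F = 0, G = 9; answer radicand W^2 = 25/9
unnormalised second-form numerators: l = 0, m = 0, n = -3; L = l/sqrt(25/9), and similarly M = m/sqrt(W^2), N = n/sqrt(W^2)
H = (E*n - 2*F*m + G*l) / (2*(EG - F^2)*sqrt(W^2)); E*n - 2*F*m + G*l = -25/3, EG - F^2 = 25, so H = (-1/6)/sqrt(25/9)


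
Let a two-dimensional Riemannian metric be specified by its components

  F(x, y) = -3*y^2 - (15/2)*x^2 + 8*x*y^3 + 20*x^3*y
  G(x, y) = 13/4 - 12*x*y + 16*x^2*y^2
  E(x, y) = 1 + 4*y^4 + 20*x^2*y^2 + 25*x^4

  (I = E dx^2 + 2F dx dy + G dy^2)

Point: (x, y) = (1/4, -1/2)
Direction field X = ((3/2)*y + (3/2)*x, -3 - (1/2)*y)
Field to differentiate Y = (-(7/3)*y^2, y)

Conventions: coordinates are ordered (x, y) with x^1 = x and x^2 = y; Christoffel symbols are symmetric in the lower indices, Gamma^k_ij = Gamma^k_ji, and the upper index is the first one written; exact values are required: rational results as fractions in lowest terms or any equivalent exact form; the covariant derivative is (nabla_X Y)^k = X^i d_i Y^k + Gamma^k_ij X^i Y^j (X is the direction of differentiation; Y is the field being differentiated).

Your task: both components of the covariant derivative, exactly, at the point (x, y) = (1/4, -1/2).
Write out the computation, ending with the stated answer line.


E = 425/256, F = -13/8, G = 5 at the point
E_x = 65/16, E_y = -13/4, F_x = -53/8, F_y = 77/16, G_x = 8, G_y = -4
EG - F^2 = 1449/256;  g^inv = (256/1449) * [[5, 13/8], [13/8, 425/256]]
first-kind symbols [ij,l] = (1/2)(d_i g_jl + d_j g_il - d_l g_ij): [xx,x] = E_x/2 = 65/32, [xx,y] = F_x - E_y/2 = -5, [xy,x] = E_y/2 = -13/8, [xy,y] = G_x/2 = 4, [yy,x] = F_y - G_x/2 = 13/16, [yy,y] = G_y/2 = -2
Gamma^x_ij = (G*[ij,x] - F*[ij,y])/(EG - F^2), Gamma^y_ij = (E*[ij,y] - F*[ij,x])/(EG - F^2)
Gamma_xxx = 520/1449, Gamma_xxy = -416/1449, Gamma_xyy = 208/1449, Gamma_yxx = -1280/1449, Gamma_yxy = 1024/1449, Gamma_yyy = -512/1449
X = (-3/8, -11/4), Y = (-7/12, -1/2) at the point

Answer: (nabla_X Y)^x = -28930/4347, (nabla_X Y)^y = -37609/17388


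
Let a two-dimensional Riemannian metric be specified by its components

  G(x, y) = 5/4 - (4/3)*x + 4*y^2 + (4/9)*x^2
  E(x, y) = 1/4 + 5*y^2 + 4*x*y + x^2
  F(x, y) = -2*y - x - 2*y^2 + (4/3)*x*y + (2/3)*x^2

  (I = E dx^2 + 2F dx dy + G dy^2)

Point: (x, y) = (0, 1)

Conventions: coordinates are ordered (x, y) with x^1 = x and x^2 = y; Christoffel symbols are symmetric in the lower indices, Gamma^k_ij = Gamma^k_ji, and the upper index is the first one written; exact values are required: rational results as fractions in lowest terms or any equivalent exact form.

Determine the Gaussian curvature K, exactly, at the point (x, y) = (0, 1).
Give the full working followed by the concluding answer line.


E = 21/4, F = -4, G = 21/4, EG - F^2 = 185/16 at the point
E_x = 4, E_y = 10, F_x = 1/3, F_y = -6, G_x = -4/3, G_y = 8
E_yy = 10, F_xy = 4/3, G_xx = 8/9
Compute both Brioschi determinants and normalise by (EG - F^2)^2.
M1 = [[-E_yy/2 + F_xy - G_xx/2, E_x/2, F_x - E_y/2], [F_y - G_x/2, E, F], [G_y/2, F, G]] = [[-37/9, 2, -14/3], [-16/3, 21/4, -4], [4, -4, 21/4]]; det M1 = -3613/144
M2 = [[0, E_y/2, G_x/2], [E_y/2, E, F], [G_x/2, F, G]] = [[0, 5, -2/3], [5, 21/4, -4], [-2/3, -4, 21/4]]; det M2 = -1283/12
det M1 - det M2 = 11783/144; K = 11783/144 / (185/16)^2 = 188528/308025

Answer: K = 188528/308025


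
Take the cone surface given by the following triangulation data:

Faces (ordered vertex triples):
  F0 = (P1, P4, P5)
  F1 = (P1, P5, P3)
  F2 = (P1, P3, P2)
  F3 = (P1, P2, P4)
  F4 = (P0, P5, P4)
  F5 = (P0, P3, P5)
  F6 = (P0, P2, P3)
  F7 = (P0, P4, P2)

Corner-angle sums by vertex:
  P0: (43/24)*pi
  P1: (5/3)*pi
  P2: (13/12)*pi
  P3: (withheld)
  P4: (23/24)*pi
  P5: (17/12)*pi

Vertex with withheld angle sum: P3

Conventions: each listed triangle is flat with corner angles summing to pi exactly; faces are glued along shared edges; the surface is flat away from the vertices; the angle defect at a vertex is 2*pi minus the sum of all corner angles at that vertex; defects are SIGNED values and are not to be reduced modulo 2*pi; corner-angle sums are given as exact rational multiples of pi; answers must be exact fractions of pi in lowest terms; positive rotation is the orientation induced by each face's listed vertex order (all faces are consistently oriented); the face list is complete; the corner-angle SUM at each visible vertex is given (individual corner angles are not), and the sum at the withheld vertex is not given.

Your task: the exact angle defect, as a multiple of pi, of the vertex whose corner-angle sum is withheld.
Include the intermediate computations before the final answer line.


V = 6, E = 12, F = 8; chi = V - E + F = 2
Gauss-Bonnet: total defect = 2*pi*chi = 4*pi; visible defects sum to (37/12)*pi

Answer: defect(P3) = (11/12)*pi


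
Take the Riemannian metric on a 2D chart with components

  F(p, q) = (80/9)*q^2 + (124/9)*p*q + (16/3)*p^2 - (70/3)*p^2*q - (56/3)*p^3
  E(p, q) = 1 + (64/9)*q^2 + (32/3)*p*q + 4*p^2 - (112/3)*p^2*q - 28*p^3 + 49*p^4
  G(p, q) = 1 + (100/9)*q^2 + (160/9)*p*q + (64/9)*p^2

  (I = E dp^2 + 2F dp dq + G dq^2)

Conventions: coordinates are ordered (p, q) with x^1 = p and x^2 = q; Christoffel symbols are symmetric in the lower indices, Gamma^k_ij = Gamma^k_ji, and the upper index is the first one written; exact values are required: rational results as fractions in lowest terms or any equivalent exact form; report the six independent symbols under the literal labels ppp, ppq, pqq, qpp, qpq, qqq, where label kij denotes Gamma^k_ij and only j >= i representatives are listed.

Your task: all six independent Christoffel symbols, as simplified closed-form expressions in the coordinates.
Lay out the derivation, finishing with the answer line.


E = 1 + (64/9)*q^2 + (32/3)*p*q + 4*p^2 - (112/3)*p^2*q - 28*p^3 + 49*p^4; F = (80/9)*q^2 + (124/9)*p*q + (16/3)*p^2 - (70/3)*p^2*q - (56/3)*p^3; G = 1 + (100/9)*q^2 + (160/9)*p*q + (64/9)*p^2
Gamma^k_ij = (1/2) g^{kl} (d_i g_jl + d_j g_il - d_l g_ij), with g^inv = (1/(EG-F^2)) [[G, -F], [-F, E]]
first partials: E_p = (32/3)*q + 8*p - (224/3)*p*q - 84*p^2 + 196*p^3, E_q = (128/9)*q + (32/3)*p - (112/3)*p^2, F_p = (124/9)*q + (32/3)*p - (140/3)*p*q - 56*p^2, F_q = (160/9)*q + (124/9)*p - (70/3)*p^2, G_p = (160/9)*q + (128/9)*p, G_q = (200/9)*q + (160/9)*p
D = EG - F^2 = 1 + (164/9)*q^2 + (256/9)*p*q + (100/9)*p^2 - (112/3)*p^2*q - 28*p^3 + 49*p^4
expanded: Gamma^p_pp = (G E_p - 2F F_p + F E_q)/(2D), Gamma^p_pq = (G E_q - F G_p)/(2D), Gamma^p_qq = (2G F_q - G G_p - F G_q)/(2D), Gamma^q_pp = (2E F_p - E E_q - F E_p)/(2D), Gamma^q_pq = (E G_p - F E_q)/(2D), Gamma^q_qq = (E G_q - 2F F_q + F G_p)/(2D); substitute and cancel common factors

Answer: Gamma_ppp = (882*p^3 - 378*p^2 - 336*p*q + 36*p + 48*q)/(441*p^4 - 252*p^3 - 336*p^2*q + 100*p^2 + 256*p*q + 164*q^2 + 9), Gamma_ppq = (-168*p^2 + 48*p + 64*q)/(441*p^4 - 252*p^3 - 336*p^2*q + 100*p^2 + 256*p*q + 164*q^2 + 9), Gamma_pqq = (-210*p^2 + 60*p + 80*q)/(441*p^4 - 252*p^3 - 336*p^2*q + 100*p^2 + 256*p*q + 164*q^2 + 9), Gamma_qpp = (-336*p^2 - 420*p*q + 48*p + 60*q)/(441*p^4 - 252*p^3 - 336*p^2*q + 100*p^2 + 256*p*q + 164*q^2 + 9), Gamma_qpq = (64*p + 80*q)/(441*p^4 - 252*p^3 - 336*p^2*q + 100*p^2 + 256*p*q + 164*q^2 + 9), Gamma_qqq = (80*p + 100*q)/(441*p^4 - 252*p^3 - 336*p^2*q + 100*p^2 + 256*p*q + 164*q^2 + 9)


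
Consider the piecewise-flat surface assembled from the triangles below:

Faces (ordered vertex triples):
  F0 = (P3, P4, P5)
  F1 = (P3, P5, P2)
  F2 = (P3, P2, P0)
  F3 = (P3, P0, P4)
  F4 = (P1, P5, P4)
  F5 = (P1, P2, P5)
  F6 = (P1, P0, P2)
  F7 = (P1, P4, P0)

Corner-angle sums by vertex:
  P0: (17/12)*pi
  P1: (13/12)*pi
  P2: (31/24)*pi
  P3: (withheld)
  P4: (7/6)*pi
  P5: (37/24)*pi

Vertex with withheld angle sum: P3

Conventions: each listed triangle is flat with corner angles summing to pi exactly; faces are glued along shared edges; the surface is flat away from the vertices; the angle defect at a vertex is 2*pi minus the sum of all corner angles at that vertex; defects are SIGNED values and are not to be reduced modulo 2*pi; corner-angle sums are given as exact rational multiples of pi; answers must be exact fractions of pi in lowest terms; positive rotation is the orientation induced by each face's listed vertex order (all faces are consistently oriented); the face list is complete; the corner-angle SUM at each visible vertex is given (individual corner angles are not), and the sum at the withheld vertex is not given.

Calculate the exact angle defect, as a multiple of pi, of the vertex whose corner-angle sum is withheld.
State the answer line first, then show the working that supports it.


Answer: defect(P3) = pi/2

V = 6, E = 12, F = 8; chi = V - E + F = 2
Gauss-Bonnet: total defect = 2*pi*chi = 4*pi; visible defects sum to (7/2)*pi


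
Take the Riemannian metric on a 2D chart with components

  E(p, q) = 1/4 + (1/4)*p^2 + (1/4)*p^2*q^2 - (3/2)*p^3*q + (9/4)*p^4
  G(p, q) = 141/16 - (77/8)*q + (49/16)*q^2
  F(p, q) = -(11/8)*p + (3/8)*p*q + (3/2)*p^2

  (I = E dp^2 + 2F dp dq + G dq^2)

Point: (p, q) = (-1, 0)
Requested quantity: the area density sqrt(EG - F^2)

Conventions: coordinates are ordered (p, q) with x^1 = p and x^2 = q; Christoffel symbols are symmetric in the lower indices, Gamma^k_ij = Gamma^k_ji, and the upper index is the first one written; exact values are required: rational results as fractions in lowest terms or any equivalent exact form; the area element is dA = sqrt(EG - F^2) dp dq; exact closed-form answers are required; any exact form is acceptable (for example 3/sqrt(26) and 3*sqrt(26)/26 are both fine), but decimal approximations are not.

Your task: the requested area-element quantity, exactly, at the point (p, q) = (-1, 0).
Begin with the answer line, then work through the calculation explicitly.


Answer: sqrt(EG - F^2) = sqrt(1022)/8

E = 11/4, F = 23/8, G = 141/16; EG - F^2 = 511/32


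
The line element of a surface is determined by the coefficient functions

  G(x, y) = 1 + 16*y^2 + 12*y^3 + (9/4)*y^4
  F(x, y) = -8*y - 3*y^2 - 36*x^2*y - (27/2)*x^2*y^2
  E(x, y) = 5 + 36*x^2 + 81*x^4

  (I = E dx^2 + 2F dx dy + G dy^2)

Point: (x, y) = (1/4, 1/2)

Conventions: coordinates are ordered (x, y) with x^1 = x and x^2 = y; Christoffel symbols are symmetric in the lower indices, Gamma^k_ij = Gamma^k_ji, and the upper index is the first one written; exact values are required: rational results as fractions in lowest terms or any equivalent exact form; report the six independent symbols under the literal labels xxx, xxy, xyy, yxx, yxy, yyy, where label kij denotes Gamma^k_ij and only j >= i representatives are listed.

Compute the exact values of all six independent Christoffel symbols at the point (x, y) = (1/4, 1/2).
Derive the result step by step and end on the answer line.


E = 1937/256, F = -779/128, G = 425/64 at the point
E_x = 369/16, E_y = 0, F_x = -171/16, F_y = -451/32, G_x = 0, G_y = 209/8
EG - F^2 = 3381/256;  g^inv = (256/3381) * [[425/64, 779/128], [779/128, 1937/256]]
first-kind symbols [ij,l] = (1/2)(d_i g_jl + d_j g_il - d_l g_ij): [xx,x] = E_x/2 = 369/32, [xx,y] = F_x - E_y/2 = -171/16, [xy,x] = E_y/2 = 0, [xy,y] = G_x/2 = 0, [yy,x] = F_y - G_x/2 = -451/32, [yy,y] = G_y/2 = 209/16
Gamma^x_ij = (G*[ij,x] - F*[ij,y])/(EG - F^2), Gamma^y_ij = (E*[ij,y] - F*[ij,x])/(EG - F^2)

Answer: Gamma_xxx = 984/1127, Gamma_xxy = 0, Gamma_xyy = -3608/3381, Gamma_yxx = -912/1127, Gamma_yxy = 0, Gamma_yyy = 3344/3381


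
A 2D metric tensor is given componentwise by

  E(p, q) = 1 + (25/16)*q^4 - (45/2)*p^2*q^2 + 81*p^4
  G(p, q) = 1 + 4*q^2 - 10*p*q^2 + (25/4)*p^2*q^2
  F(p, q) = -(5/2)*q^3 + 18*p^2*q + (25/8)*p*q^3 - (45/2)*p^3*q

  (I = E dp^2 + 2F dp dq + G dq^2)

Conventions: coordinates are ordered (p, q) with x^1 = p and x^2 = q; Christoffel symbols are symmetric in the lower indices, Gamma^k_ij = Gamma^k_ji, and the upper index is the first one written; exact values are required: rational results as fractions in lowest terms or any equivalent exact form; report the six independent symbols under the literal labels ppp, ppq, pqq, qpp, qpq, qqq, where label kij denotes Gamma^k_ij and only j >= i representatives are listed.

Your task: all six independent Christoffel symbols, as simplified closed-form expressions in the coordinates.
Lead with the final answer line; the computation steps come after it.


Answer: Gamma_ppp = (2592*p^3 - 360*p*q^2)/(1296*p^4 - 260*p^2*q^2 - 160*p*q^2 + 25*q^4 + 64*q^2 + 16), Gamma_ppq = (-360*p^2*q + 50*q^3)/(1296*p^4 - 260*p^2*q^2 - 160*p*q^2 + 25*q^4 + 64*q^2 + 16), Gamma_pqq = (-360*p^3 + 288*p^2 + 50*p*q^2 - 40*q^2)/(1296*p^4 - 260*p^2*q^2 - 160*p*q^2 + 25*q^4 + 64*q^2 + 16), Gamma_qpp = (-720*p^2*q + 576*p*q)/(1296*p^4 - 260*p^2*q^2 - 160*p*q^2 + 25*q^4 + 64*q^2 + 16), Gamma_qpq = (100*p*q^2 - 80*q^2)/(1296*p^4 - 260*p^2*q^2 - 160*p*q^2 + 25*q^4 + 64*q^2 + 16), Gamma_qqq = (100*p^2*q - 160*p*q + 64*q)/(1296*p^4 - 260*p^2*q^2 - 160*p*q^2 + 25*q^4 + 64*q^2 + 16)

E = 1 + (25/16)*q^4 - (45/2)*p^2*q^2 + 81*p^4; F = -(5/2)*q^3 + 18*p^2*q + (25/8)*p*q^3 - (45/2)*p^3*q; G = 1 + 4*q^2 - 10*p*q^2 + (25/4)*p^2*q^2
Gamma^k_ij = (1/2) g^{kl} (d_i g_jl + d_j g_il - d_l g_ij), with g^inv = (1/(EG-F^2)) [[G, -F], [-F, E]]
first partials: E_p = -45*p*q^2 + 324*p^3, E_q = (25/4)*q^3 - 45*p^2*q, F_p = 36*p*q + (25/8)*q^3 - (135/2)*p^2*q, F_q = -(15/2)*q^2 + 18*p^2 + (75/8)*p*q^2 - (45/2)*p^3, G_p = -10*q^2 + (25/2)*p*q^2, G_q = 8*q - 20*p*q + (25/2)*p^2*q
D = EG - F^2 = 1 + 4*q^2 - 10*p*q^2 + (25/16)*q^4 - (65/4)*p^2*q^2 + 81*p^4
expanded: Gamma^p_pp = (G E_p - 2F F_p + F E_q)/(2D), Gamma^p_pq = (G E_q - F G_p)/(2D), Gamma^p_qq = (2G F_q - G G_p - F G_q)/(2D), Gamma^q_pp = (2E F_p - E E_q - F E_p)/(2D), Gamma^q_pq = (E G_p - F E_q)/(2D), Gamma^q_qq = (E G_q - 2F F_q + F G_p)/(2D); substitute and cancel common factors


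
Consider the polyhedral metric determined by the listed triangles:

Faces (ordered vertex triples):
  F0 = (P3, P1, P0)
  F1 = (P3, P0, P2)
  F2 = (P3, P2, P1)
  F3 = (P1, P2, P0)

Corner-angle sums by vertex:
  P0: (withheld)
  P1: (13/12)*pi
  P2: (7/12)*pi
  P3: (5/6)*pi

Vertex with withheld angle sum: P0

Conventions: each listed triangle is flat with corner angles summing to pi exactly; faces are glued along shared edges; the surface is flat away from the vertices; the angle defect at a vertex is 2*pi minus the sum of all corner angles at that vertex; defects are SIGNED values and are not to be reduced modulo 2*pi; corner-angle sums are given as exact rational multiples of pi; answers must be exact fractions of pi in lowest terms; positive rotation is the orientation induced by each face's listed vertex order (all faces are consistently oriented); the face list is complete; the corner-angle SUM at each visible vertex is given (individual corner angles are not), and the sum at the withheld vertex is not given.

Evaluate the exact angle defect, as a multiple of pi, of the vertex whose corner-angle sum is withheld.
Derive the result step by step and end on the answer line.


V = 4, E = 6, F = 4; chi = V - E + F = 2
Gauss-Bonnet: total defect = 2*pi*chi = 4*pi; visible defects sum to (7/2)*pi

Answer: defect(P0) = pi/2


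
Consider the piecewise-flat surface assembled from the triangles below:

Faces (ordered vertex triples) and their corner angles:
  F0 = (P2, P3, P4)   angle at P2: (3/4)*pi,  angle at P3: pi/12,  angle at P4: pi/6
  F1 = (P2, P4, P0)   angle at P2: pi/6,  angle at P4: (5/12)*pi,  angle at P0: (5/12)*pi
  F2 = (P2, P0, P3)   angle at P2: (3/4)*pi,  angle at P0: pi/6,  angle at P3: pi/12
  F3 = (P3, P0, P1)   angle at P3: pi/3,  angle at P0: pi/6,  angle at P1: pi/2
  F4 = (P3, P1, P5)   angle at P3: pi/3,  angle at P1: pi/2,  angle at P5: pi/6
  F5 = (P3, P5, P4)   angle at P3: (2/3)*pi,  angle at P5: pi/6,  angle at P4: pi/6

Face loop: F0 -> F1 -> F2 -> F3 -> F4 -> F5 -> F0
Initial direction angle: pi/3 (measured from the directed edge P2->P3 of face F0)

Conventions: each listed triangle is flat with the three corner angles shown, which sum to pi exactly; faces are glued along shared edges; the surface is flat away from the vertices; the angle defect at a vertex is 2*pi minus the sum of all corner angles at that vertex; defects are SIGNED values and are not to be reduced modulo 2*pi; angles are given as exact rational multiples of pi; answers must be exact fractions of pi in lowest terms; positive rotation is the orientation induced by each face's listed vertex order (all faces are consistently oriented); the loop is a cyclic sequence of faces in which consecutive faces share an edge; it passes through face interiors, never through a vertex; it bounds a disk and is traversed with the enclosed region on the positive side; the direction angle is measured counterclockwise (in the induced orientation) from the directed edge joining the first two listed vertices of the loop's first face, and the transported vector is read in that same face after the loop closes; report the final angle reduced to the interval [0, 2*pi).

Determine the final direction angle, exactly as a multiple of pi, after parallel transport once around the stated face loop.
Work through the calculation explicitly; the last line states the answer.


enclosed vertex P2: corner angles sum to (5/3)*pi, defect = 2*pi - (5/3)*pi = pi/3
enclosed vertex P3: corner angles sum to (3/2)*pi, defect = 2*pi - (3/2)*pi = pi/2
final direction = starting direction + enclosed defect total, reduced mod 2*pi (induced orientation)
final angle = pi/3 + (5/6)*pi = (7/6)*pi (mod 2*pi)

Answer: final direction angle = (7/6)*pi


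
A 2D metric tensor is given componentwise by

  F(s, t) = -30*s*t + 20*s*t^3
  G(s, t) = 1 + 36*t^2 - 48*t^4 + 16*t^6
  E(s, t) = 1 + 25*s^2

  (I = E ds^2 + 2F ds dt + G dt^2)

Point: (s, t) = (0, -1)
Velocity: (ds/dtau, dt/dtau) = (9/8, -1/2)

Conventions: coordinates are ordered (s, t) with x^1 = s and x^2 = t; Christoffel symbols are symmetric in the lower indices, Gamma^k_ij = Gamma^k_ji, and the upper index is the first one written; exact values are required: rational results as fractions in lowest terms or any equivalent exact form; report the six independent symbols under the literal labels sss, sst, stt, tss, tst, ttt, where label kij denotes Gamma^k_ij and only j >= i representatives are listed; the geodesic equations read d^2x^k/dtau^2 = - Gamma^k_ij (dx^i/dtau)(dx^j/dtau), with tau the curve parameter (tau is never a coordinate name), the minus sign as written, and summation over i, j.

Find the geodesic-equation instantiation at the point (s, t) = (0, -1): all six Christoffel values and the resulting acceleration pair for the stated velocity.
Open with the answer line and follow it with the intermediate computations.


Answer: Gamma_sss = 0, Gamma_sst = 0, Gamma_stt = 0, Gamma_tss = 2, Gamma_tst = 0, Gamma_ttt = 12/5; accelerations (d^2s/dtau^2, d^2t/dtau^2) = (0, -501/160)

E = 1, F = 0, G = 5 at the point
E_s = 0, E_t = 0, F_s = 10, F_t = 0, G_s = 0, G_t = 24
EG - F^2 = 5;  g^inv = (1/5) * [[5, 0], [0, 1]]
first-kind symbols [ij,l] = (1/2)(d_i g_jl + d_j g_il - d_l g_ij): [ss,s] = E_s/2 = 0, [ss,t] = F_s - E_t/2 = 10, [st,s] = E_t/2 = 0, [st,t] = G_s/2 = 0, [tt,s] = F_t - G_s/2 = 0, [tt,t] = G_t/2 = 12
Gamma^s_ij = (G*[ij,s] - F*[ij,t])/(EG - F^2), Gamma^t_ij = (E*[ij,t] - F*[ij,s])/(EG - F^2)
Gamma_sss = 0, Gamma_sst = 0, Gamma_stt = 0, Gamma_tss = 2, Gamma_tst = 0, Gamma_ttt = 12/5
d^2s/dtau^2 = -(Gamma_sss*(9/8)^2 + 2*Gamma_sst*(9/8)*(-1/2) + Gamma_stt*(-1/2)^2) = 0
d^2t/dtau^2 = -(Gamma_tss*(9/8)^2 + 2*Gamma_tst*(9/8)*(-1/2) + Gamma_ttt*(-1/2)^2) = -501/160


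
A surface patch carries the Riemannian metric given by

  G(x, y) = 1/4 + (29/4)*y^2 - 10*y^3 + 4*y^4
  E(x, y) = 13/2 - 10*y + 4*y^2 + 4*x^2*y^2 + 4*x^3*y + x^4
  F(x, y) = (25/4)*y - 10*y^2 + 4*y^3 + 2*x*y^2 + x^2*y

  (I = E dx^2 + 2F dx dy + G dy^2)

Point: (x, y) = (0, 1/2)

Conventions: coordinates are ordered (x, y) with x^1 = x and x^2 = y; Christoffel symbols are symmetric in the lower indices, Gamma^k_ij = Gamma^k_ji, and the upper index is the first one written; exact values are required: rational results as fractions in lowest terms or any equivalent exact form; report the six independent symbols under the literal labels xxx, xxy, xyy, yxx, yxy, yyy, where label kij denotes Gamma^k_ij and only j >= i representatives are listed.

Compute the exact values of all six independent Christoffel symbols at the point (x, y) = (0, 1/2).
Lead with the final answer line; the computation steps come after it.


Answer: Gamma_xxx = -252/89, Gamma_xxy = -204/89, Gamma_xyy = -114/89, Gamma_yxx = 560/89, Gamma_yxy = 216/89, Gamma_yyy = 194/89

E = 5/2, F = 9/8, G = 17/16 at the point
E_x = 0, E_y = -6, F_x = 1/2, F_y = -3/4, G_x = 0, G_y = 7/4
EG - F^2 = 89/64;  g^inv = (64/89) * [[17/16, -9/8], [-9/8, 5/2]]
first-kind symbols [ij,l] = (1/2)(d_i g_jl + d_j g_il - d_l g_ij): [xx,x] = E_x/2 = 0, [xx,y] = F_x - E_y/2 = 7/2, [xy,x] = E_y/2 = -3, [xy,y] = G_x/2 = 0, [yy,x] = F_y - G_x/2 = -3/4, [yy,y] = G_y/2 = 7/8
Gamma^x_ij = (G*[ij,x] - F*[ij,y])/(EG - F^2), Gamma^y_ij = (E*[ij,y] - F*[ij,x])/(EG - F^2)


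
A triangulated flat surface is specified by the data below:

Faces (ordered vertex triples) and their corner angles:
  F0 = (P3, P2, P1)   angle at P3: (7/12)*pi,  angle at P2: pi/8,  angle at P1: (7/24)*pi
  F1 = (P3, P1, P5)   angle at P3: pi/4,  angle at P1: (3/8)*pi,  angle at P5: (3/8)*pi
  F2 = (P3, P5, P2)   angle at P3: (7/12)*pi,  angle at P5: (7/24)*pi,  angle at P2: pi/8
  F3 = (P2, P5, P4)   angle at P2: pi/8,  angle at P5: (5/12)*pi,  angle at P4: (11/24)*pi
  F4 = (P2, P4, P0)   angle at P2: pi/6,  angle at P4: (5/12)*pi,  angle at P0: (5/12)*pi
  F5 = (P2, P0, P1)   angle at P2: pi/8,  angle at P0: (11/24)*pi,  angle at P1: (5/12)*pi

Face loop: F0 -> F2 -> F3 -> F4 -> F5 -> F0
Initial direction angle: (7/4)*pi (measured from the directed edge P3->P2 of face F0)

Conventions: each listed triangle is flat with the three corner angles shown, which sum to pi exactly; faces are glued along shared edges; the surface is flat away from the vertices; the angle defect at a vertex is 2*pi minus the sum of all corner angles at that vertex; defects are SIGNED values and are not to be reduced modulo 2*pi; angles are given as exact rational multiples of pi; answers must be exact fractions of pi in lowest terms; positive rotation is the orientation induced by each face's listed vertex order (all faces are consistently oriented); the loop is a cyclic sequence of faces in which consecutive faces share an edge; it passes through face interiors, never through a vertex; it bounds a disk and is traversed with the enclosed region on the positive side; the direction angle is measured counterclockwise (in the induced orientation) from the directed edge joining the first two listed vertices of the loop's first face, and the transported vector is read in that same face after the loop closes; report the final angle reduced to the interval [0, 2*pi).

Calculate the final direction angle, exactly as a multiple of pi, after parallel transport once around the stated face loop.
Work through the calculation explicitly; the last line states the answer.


enclosed vertex P2: corner angles sum to (2/3)*pi, defect = 2*pi - (2/3)*pi = (4/3)*pi
the final direction is the initial angle plus the enclosed defects, taken mod 2*pi in the induced orientation
final angle = (7/4)*pi + (4/3)*pi = (13/12)*pi (mod 2*pi)

Answer: final direction angle = (13/12)*pi


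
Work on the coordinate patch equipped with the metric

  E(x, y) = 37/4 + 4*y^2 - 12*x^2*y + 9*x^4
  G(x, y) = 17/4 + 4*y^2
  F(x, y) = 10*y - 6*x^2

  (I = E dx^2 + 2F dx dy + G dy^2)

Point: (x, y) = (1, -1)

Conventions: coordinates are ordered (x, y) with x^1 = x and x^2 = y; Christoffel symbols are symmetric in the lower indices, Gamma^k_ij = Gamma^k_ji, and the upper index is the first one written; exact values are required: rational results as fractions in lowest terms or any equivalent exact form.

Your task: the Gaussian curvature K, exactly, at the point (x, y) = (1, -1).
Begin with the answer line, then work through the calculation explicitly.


Answer: K = 53696/180625

E = 137/4, F = -16, G = 33/4, EG - F^2 = 425/16 at the point
E_x = 60, E_y = -20, F_x = -12, F_y = 10, G_x = 0, G_y = -8
E_yy = 8, F_xy = 0, G_xx = 0
Using the Brioschi determinant formula for K from the metric derivatives:
M1 = [[-E_yy/2 + F_xy - G_xx/2, E_x/2, F_x - E_y/2], [F_y - G_x/2, E, F], [G_y/2, F, G]] = [[-4, 30, -2], [10, 137/4, -16], [-4, -16, 33/4]]; det M1 = -2461/4
M2 = [[0, E_y/2, G_x/2], [E_y/2, E, F], [G_x/2, F, G]] = [[0, -10, 0], [-10, 137/4, -16], [0, -16, 33/4]]; det M2 = -825
det M1 - det M2 = 839/4; K = 839/4 / (425/16)^2 = 53696/180625


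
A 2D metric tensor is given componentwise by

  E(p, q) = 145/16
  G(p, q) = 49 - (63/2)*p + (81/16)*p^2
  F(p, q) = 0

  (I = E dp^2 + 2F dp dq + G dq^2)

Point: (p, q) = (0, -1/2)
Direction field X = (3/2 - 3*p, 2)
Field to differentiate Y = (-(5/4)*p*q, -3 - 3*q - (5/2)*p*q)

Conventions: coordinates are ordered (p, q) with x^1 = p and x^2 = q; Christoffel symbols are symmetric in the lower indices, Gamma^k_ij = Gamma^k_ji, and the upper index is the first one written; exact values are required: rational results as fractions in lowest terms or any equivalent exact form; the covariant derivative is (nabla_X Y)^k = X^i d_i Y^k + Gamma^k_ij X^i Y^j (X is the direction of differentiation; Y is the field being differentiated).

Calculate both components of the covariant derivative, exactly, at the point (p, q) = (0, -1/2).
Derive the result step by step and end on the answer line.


E = 145/16, F = 0, G = 49 at the point
E_p = 0, E_q = 0, F_p = 0, F_q = 0, G_p = -63/2, G_q = 0
EG - F^2 = 7105/16;  g^inv = (16/7105) * [[49, 0], [0, 145/16]]
first-kind symbols [ij,l] = (1/2)(d_i g_jl + d_j g_il - d_l g_ij): [pp,p] = E_p/2 = 0, [pp,q] = F_p - E_q/2 = 0, [pq,p] = E_q/2 = 0, [pq,q] = G_p/2 = -63/4, [qq,p] = F_q - G_p/2 = 63/4, [qq,q] = G_q/2 = 0
Gamma^p_ij = (G*[ij,p] - F*[ij,q])/(EG - F^2), Gamma^q_ij = (E*[ij,q] - F*[ij,p])/(EG - F^2)
Gamma_ppp = 0, Gamma_ppq = 0, Gamma_pqq = 252/145, Gamma_qpp = 0, Gamma_qpq = -9/28, Gamma_qqq = 0
X = (3/2, 2), Y = (0, -3/2) at the point

Answer: (nabla_X Y)^p = -9921/2320, (nabla_X Y)^q = -381/112


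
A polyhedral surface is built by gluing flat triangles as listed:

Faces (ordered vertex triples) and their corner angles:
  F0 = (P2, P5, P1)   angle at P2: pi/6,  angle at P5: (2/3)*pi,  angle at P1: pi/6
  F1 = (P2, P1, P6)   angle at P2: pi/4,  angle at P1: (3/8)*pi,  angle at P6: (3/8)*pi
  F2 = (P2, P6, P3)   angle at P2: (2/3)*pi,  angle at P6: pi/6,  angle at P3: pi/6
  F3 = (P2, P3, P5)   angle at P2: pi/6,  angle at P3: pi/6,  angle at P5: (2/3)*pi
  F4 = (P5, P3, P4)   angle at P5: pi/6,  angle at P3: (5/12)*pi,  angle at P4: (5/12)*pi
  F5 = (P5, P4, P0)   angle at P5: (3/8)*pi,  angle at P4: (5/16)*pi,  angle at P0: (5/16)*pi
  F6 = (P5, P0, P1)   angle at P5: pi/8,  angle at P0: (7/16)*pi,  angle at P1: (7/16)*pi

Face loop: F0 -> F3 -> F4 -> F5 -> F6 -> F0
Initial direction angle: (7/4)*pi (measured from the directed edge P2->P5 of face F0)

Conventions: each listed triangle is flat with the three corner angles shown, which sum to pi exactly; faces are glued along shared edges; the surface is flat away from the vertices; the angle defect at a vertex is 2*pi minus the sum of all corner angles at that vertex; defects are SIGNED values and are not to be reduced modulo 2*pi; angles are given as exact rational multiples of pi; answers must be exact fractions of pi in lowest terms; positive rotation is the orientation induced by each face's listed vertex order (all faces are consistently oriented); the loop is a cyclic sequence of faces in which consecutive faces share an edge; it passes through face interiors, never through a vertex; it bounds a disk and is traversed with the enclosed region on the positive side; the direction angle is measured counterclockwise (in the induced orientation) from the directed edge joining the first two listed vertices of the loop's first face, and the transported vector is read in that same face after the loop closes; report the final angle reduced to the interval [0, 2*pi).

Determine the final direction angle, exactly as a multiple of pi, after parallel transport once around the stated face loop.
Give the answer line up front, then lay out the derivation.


Answer: final direction angle = (7/4)*pi

enclosed vertex P5: corner angles sum to 2*pi, defect = 2*pi - 2*pi = 0
the rotation equals the total enclosed defect, so the final angle is initial + defects (mod 2*pi)
final angle = (7/4)*pi + 0 = (7/4)*pi (mod 2*pi)


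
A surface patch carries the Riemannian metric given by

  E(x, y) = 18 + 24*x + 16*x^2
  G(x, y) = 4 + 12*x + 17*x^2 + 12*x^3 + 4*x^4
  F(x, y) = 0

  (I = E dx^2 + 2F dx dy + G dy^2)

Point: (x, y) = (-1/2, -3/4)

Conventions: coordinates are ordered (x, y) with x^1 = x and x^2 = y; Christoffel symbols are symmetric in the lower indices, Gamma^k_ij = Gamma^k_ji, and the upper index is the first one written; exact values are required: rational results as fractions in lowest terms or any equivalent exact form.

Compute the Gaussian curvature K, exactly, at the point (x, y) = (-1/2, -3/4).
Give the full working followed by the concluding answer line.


E = 10, F = 0, G = 1, EG - F^2 = 10 at the point
E_x = 8, E_y = 0, F_x = 0, F_y = 0, G_x = 2, G_y = 0
E_yy = 0, F_xy = 0, G_xx = 10
The intrinsic route: Brioschi's K = (det M1 - det M2)/(EG - F^2)^2.
M1 = [[-E_yy/2 + F_xy - G_xx/2, E_x/2, F_x - E_y/2], [F_y - G_x/2, E, F], [G_y/2, F, G]] = [[-5, 4, 0], [-1, 10, 0], [0, 0, 1]]; det M1 = -46
M2 = [[0, E_y/2, G_x/2], [E_y/2, E, F], [G_x/2, F, G]] = [[0, 0, 1], [0, 10, 0], [1, 0, 1]]; det M2 = -10
det M1 - det M2 = -36; K = -36 / (10)^2 = -9/25

Answer: K = -9/25


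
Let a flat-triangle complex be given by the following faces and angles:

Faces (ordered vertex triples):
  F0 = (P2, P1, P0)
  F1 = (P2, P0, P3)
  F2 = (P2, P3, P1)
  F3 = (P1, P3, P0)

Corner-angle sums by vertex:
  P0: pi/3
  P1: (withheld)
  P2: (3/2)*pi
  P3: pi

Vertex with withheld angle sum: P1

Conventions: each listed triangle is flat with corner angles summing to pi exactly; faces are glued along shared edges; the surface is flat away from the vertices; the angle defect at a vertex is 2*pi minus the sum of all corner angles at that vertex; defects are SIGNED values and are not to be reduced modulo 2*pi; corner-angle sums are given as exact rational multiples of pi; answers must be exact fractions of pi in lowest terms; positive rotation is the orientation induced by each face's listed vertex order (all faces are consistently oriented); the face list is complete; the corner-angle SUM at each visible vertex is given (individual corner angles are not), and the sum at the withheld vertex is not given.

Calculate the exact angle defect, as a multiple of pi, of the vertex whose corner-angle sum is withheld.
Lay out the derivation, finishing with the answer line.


V = 4, E = 6, F = 4; chi = V - E + F = 2
Gauss-Bonnet: total defect = 2*pi*chi = 4*pi; visible defects sum to (19/6)*pi

Answer: defect(P1) = (5/6)*pi
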